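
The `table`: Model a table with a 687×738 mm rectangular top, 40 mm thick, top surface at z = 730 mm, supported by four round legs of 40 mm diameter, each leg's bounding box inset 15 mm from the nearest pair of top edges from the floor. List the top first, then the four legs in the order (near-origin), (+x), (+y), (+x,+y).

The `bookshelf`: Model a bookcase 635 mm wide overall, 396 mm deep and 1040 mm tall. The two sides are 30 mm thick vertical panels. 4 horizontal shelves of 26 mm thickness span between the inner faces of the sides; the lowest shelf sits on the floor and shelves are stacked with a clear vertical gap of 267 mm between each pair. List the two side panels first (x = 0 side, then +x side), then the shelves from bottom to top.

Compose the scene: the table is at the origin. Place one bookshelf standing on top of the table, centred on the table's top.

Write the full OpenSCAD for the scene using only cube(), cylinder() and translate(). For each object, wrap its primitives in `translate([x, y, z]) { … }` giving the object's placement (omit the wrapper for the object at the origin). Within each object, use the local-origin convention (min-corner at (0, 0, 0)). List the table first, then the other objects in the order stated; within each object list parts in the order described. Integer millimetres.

translate([0, 0, 690]) cube([687, 738, 40]);
translate([35, 35, 0]) cylinder(h = 690, r = 20);
translate([652, 35, 0]) cylinder(h = 690, r = 20);
translate([35, 703, 0]) cylinder(h = 690, r = 20);
translate([652, 703, 0]) cylinder(h = 690, r = 20);
translate([26, 171, 730]) {
  cube([30, 396, 1040]);
  translate([605, 0, 0]) cube([30, 396, 1040]);
  translate([30, 0, 0]) cube([575, 396, 26]);
  translate([30, 0, 293]) cube([575, 396, 26]);
  translate([30, 0, 586]) cube([575, 396, 26]);
  translate([30, 0, 879]) cube([575, 396, 26]);
}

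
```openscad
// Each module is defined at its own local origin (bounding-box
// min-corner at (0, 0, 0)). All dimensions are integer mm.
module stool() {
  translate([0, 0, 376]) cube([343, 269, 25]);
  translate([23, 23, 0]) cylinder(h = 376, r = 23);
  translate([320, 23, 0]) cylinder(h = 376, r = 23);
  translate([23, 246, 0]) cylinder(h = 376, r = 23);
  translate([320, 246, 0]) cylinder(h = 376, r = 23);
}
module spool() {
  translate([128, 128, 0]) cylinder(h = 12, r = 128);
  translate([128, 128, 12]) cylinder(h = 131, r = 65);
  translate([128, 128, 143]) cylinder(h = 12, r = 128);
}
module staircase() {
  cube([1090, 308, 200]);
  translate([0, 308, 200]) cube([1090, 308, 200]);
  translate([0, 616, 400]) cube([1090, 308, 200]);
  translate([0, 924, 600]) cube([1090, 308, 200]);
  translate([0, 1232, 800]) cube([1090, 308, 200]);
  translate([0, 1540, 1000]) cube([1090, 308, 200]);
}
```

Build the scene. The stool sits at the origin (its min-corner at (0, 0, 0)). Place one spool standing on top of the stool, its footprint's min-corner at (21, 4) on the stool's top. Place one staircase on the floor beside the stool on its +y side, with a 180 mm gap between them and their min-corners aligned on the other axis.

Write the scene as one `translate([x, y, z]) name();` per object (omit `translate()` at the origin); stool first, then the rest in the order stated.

stool();
translate([21, 4, 401]) spool();
translate([0, 449, 0]) staircase();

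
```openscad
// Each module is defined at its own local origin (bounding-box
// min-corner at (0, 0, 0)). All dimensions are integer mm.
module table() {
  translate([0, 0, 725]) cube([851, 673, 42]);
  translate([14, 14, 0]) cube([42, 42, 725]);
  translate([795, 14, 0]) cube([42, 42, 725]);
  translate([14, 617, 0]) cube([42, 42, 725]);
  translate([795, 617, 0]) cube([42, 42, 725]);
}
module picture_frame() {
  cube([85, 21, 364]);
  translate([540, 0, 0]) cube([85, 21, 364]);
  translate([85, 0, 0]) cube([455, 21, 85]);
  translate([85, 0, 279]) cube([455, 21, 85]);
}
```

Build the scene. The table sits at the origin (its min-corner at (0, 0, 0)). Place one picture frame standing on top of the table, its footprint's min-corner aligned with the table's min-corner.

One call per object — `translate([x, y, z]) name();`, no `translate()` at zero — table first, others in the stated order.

table();
translate([0, 0, 767]) picture_frame();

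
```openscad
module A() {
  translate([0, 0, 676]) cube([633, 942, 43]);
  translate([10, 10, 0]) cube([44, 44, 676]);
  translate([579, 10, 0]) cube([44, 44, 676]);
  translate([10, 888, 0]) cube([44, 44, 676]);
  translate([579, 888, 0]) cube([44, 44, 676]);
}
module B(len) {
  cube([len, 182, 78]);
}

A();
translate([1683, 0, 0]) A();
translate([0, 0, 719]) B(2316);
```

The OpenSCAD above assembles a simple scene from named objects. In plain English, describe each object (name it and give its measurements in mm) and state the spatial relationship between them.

A is a table with a 633×942 mm rectangular top, 43 mm thick, top surface at z = 719 mm, supported by four 44×44 mm square legs, each inset 10 mm from the nearest pair of top edges, running from the floor.

B is a rectangular beam 2316 mm long (x), 182 mm deep (y), 78 mm thick (z).

The beam spans the tops of two tables placed 1050 mm apart, resting at z = 719 mm.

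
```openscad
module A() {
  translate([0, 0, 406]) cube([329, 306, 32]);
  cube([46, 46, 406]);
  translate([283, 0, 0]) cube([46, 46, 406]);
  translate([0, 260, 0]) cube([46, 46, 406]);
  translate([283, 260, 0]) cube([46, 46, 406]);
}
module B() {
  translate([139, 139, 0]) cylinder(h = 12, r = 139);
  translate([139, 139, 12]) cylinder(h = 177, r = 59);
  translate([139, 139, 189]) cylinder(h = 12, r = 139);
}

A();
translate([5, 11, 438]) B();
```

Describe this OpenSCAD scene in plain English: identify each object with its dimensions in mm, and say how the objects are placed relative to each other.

A is a four-legged stool. The seat is a 329×306×32 mm slab whose top surface is at z = 438 mm; four square legs, each 46×46 mm in cross-section, run from the floor (z = 0) to the underside of the seat, each flush with a corner of the seat.

B is a spool: two coaxial disc flanges of radius 139 mm and thickness 12 mm, joined by a core cylinder of radius 59 mm and height 177 mm. The lower flange rests on z = 0 and the three cylinders share a vertical axis.

The spool is on top of the stool.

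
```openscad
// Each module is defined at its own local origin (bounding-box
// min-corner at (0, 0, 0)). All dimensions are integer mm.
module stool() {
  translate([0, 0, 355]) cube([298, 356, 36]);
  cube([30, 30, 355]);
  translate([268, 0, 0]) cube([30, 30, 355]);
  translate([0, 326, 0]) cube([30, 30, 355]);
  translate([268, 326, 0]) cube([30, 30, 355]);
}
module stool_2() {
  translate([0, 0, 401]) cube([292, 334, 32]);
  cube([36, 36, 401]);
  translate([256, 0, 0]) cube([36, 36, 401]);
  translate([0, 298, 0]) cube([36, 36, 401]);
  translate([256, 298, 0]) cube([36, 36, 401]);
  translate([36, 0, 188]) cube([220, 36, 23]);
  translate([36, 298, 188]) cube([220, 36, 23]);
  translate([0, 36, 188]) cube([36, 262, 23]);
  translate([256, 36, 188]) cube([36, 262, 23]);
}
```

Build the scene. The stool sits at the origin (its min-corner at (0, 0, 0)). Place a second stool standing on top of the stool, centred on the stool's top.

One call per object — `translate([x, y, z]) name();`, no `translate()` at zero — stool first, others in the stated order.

stool();
translate([3, 11, 391]) stool_2();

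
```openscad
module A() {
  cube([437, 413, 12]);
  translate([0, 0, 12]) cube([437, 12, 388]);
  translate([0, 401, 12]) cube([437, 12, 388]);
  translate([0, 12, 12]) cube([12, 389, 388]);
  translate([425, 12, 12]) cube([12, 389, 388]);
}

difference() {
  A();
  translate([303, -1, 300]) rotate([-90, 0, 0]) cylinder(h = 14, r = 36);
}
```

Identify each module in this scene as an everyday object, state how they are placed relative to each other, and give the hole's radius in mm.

A is an open box. The open box has a circular hole through its front wall. The hole's radius is 36 mm.

The subtracted cylinder has r = 36 mm.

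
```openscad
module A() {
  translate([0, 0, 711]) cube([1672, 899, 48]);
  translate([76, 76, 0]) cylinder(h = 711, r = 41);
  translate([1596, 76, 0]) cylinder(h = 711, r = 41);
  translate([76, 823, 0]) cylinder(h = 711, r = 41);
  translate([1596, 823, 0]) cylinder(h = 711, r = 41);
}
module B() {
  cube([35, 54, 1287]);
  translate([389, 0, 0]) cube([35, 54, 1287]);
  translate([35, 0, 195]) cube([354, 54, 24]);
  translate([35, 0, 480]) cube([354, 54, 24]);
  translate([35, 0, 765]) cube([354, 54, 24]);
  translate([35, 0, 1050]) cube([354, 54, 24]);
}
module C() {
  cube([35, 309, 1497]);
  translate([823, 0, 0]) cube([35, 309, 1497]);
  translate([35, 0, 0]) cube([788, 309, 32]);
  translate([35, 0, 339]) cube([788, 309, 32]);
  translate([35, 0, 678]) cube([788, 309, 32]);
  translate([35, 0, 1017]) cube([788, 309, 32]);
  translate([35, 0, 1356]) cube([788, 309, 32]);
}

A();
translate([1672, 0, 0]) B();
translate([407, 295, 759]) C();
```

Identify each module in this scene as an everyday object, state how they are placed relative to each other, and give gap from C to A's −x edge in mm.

The bookshelf's min-x is at 407; the table's min-x is 0; gap = 407 mm.

A is a table. B is a ladder. C is a bookshelf. The ladder is against the table's +x side, with their −y faces flush. The bookshelf is on top of the table, centred. The gap from the bookshelf to the table's −x edge is 407 mm.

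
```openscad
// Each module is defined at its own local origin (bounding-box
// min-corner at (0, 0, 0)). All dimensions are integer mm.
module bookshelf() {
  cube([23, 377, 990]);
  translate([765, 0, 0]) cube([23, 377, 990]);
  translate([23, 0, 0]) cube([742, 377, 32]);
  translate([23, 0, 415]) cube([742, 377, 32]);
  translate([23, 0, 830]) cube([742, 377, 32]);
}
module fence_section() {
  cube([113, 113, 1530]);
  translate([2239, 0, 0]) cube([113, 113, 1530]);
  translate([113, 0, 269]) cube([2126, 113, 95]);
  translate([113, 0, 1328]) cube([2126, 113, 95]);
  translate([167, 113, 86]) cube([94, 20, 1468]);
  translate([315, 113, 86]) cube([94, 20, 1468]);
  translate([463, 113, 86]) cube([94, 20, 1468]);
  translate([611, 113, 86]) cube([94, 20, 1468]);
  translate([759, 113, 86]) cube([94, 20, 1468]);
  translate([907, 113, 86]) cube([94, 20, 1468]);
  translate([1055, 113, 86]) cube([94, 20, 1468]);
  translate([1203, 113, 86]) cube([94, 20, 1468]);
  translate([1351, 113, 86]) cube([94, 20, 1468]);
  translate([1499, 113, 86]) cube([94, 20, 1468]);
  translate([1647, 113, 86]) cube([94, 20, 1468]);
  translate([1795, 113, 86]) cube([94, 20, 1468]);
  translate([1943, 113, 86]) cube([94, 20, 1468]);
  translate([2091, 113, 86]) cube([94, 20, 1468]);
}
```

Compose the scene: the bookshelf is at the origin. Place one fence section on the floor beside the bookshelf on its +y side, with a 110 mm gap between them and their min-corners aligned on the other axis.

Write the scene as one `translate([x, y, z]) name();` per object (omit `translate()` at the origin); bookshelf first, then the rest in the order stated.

bookshelf();
translate([0, 487, 0]) fence_section();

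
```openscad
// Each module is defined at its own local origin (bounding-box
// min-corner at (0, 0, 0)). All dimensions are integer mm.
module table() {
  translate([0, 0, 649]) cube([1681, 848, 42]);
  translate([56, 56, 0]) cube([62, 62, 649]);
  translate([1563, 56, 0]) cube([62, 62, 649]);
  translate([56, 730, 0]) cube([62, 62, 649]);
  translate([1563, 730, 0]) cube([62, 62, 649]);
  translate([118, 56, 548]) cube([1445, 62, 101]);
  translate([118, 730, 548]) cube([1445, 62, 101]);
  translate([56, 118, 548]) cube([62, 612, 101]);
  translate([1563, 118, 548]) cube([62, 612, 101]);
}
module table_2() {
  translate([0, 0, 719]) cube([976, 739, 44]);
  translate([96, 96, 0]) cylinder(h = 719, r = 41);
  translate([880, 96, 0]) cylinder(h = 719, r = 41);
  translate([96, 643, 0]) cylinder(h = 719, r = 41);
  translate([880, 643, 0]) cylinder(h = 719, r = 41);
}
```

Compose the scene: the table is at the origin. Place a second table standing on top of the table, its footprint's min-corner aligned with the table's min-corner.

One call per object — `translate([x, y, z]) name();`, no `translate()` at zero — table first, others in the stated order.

table();
translate([0, 0, 691]) table_2();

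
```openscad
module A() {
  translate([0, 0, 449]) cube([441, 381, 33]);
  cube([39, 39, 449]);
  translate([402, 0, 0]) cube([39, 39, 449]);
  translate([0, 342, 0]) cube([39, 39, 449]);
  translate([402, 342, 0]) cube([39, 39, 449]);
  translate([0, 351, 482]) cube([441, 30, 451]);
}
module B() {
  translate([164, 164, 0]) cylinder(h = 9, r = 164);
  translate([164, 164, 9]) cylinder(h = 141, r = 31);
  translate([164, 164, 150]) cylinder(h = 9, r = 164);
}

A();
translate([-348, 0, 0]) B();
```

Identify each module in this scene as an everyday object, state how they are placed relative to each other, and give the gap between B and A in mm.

A is a chair. B is a spool. The spool is on the floor beside the chair on its −x side. The gap between the spool and the chair is 20 mm.

The spool's nearest face is 20 mm from the chair's −x face.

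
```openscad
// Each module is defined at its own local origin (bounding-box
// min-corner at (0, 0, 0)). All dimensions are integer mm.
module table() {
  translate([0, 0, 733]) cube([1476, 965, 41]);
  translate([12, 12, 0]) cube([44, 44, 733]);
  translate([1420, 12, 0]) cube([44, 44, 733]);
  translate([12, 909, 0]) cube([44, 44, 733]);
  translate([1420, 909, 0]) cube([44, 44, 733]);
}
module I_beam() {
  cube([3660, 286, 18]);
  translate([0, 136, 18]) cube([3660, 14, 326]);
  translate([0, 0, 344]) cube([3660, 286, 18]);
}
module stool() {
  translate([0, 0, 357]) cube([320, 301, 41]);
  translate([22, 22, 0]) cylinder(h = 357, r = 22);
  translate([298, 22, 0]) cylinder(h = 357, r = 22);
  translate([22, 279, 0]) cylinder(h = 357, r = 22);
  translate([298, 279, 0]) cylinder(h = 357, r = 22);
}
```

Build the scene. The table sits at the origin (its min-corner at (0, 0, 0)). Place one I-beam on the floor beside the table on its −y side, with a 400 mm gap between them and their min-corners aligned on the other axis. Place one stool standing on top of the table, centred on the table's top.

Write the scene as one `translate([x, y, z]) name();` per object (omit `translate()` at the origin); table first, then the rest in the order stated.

table();
translate([0, -686, 0]) I_beam();
translate([578, 332, 774]) stool();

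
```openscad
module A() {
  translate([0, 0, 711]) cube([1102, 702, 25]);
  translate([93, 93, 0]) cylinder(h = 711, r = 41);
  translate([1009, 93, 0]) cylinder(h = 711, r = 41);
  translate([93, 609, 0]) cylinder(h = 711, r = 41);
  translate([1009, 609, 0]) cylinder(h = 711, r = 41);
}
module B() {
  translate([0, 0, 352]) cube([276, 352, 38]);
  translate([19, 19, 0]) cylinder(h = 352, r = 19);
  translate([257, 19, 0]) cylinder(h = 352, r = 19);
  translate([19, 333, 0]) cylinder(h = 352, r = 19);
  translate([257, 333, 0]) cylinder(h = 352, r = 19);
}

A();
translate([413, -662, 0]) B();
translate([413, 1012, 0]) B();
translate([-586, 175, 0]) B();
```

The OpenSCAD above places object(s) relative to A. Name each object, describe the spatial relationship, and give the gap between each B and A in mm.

A is a table. B is a stool. Three stools sit around the table at the −y, +y, −x sides. The gap between each stool and the table is 310 mm.

Each stool's nearest face is 310 mm from the table's bounding box.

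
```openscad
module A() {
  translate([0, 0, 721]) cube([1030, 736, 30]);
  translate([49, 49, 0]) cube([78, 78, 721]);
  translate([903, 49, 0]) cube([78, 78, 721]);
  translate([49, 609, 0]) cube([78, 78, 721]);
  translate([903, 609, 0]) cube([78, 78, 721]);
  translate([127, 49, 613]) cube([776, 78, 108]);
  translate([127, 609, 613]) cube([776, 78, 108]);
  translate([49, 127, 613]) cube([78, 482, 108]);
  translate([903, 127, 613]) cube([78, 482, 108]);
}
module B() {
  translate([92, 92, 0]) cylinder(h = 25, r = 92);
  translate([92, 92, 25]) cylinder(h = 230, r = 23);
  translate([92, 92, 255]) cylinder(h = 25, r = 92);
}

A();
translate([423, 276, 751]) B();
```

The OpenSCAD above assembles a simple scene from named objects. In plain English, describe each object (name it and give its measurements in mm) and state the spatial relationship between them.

A is a table: top 1030 mm (x) × 736 mm (y), 30 mm thick, upper face at z = 751 mm, on four 78×78 mm square legs, each inset 49 mm from the nearest pair of top edges, running from z = 0 to the bottom of the top. Four apron rails, 78 mm thick and 108 mm tall, run between adjacent legs with their top edges flush with the underside of the top and their outer faces flush with the legs' outer faces.

B is a spool: two coaxial disc flanges of radius 92 mm and thickness 25 mm, joined by a core cylinder of radius 23 mm and height 230 mm. The lower flange rests on z = 0 and the three cylinders share a vertical axis.

The spool is on top of the table, centred.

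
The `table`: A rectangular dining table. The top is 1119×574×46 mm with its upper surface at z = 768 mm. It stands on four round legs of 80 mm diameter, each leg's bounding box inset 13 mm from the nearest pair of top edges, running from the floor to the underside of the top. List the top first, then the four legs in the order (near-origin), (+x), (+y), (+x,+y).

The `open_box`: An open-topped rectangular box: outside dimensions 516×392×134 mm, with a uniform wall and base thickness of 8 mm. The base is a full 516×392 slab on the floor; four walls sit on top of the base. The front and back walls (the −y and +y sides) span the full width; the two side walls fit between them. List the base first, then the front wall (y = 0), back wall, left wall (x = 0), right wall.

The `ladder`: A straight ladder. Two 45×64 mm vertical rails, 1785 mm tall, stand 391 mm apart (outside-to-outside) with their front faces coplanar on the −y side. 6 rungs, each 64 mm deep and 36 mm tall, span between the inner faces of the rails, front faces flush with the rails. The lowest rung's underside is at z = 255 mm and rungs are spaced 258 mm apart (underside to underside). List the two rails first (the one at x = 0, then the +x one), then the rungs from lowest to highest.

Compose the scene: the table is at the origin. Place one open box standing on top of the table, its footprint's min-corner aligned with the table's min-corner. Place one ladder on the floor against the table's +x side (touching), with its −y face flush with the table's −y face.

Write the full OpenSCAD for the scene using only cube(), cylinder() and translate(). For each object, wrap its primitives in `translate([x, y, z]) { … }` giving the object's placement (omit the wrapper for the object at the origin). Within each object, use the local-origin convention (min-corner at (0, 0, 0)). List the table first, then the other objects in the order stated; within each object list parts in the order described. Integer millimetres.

translate([0, 0, 722]) cube([1119, 574, 46]);
translate([53, 53, 0]) cylinder(h = 722, r = 40);
translate([1066, 53, 0]) cylinder(h = 722, r = 40);
translate([53, 521, 0]) cylinder(h = 722, r = 40);
translate([1066, 521, 0]) cylinder(h = 722, r = 40);
translate([0, 0, 768]) {
  cube([516, 392, 8]);
  translate([0, 0, 8]) cube([516, 8, 126]);
  translate([0, 384, 8]) cube([516, 8, 126]);
  translate([0, 8, 8]) cube([8, 376, 126]);
  translate([508, 8, 8]) cube([8, 376, 126]);
}
translate([1119, 0, 0]) {
  cube([45, 64, 1785]);
  translate([346, 0, 0]) cube([45, 64, 1785]);
  translate([45, 0, 255]) cube([301, 64, 36]);
  translate([45, 0, 513]) cube([301, 64, 36]);
  translate([45, 0, 771]) cube([301, 64, 36]);
  translate([45, 0, 1029]) cube([301, 64, 36]);
  translate([45, 0, 1287]) cube([301, 64, 36]);
  translate([45, 0, 1545]) cube([301, 64, 36]);
}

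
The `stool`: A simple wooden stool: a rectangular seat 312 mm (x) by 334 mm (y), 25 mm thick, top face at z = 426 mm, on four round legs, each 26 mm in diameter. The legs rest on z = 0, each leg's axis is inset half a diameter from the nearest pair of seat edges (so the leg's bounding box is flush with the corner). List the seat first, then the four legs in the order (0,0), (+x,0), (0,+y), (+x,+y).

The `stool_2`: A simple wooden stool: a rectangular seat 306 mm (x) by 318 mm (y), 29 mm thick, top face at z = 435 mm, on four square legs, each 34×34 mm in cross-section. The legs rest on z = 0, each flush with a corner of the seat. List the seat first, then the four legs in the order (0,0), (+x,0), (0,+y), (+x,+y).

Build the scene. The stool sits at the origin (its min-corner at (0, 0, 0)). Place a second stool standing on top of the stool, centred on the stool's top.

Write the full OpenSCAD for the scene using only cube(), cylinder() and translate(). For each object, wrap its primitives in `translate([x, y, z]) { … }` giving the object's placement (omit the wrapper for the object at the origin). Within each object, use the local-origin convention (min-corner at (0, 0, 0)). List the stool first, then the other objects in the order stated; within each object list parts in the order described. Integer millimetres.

translate([0, 0, 401]) cube([312, 334, 25]);
translate([13, 13, 0]) cylinder(h = 401, r = 13);
translate([299, 13, 0]) cylinder(h = 401, r = 13);
translate([13, 321, 0]) cylinder(h = 401, r = 13);
translate([299, 321, 0]) cylinder(h = 401, r = 13);
translate([3, 8, 426]) {
  translate([0, 0, 406]) cube([306, 318, 29]);
  cube([34, 34, 406]);
  translate([272, 0, 0]) cube([34, 34, 406]);
  translate([0, 284, 0]) cube([34, 34, 406]);
  translate([272, 284, 0]) cube([34, 34, 406]);
}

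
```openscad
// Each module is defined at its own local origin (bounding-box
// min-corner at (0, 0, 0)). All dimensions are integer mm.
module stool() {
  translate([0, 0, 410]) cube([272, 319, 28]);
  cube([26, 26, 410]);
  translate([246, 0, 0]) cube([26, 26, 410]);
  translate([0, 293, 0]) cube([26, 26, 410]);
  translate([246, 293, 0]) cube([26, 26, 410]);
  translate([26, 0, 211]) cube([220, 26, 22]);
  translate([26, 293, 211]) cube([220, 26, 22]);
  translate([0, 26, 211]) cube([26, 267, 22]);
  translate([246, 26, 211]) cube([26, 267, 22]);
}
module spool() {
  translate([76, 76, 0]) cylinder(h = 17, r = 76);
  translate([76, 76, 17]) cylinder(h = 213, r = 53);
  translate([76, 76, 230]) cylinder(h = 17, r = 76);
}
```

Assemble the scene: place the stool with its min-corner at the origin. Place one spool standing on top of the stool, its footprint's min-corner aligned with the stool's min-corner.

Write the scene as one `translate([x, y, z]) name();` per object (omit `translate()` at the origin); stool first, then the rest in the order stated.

stool();
translate([0, 0, 438]) spool();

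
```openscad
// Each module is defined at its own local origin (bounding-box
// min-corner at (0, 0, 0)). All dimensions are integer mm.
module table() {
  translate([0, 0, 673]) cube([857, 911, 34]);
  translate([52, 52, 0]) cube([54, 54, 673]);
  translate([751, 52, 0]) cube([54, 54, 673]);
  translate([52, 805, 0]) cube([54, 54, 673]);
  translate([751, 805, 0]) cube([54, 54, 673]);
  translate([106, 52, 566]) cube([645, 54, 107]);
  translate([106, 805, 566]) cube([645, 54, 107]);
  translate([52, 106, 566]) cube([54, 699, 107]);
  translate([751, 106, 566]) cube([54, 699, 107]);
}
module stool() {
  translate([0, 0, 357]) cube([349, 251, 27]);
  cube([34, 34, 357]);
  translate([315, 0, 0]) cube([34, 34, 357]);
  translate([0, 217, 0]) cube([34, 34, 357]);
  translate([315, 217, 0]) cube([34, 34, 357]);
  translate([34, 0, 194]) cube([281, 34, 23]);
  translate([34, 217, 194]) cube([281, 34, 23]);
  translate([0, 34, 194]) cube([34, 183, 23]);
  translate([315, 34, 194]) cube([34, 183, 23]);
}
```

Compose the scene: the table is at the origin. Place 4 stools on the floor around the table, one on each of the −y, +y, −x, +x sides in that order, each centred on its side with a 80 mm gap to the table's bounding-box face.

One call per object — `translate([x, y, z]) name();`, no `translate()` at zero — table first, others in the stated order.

table();
translate([254, -331, 0]) stool();
translate([254, 991, 0]) stool();
translate([-429, 330, 0]) stool();
translate([937, 330, 0]) stool();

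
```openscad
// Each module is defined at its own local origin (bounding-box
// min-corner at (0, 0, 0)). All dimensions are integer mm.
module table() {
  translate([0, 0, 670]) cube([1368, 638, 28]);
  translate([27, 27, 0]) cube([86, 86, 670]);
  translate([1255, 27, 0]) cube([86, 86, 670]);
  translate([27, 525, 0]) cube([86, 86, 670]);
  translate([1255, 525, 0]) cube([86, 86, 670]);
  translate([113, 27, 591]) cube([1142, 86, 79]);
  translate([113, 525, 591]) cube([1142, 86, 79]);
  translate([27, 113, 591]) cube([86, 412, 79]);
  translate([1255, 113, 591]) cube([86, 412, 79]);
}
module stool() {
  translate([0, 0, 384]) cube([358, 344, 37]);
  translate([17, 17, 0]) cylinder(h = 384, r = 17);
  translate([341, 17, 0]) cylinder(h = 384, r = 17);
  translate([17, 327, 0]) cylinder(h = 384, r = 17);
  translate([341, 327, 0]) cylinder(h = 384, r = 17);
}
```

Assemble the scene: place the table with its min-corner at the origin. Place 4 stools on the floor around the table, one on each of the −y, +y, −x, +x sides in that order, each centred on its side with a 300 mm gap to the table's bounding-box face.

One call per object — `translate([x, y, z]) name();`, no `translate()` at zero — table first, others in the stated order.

table();
translate([505, -644, 0]) stool();
translate([505, 938, 0]) stool();
translate([-658, 147, 0]) stool();
translate([1668, 147, 0]) stool();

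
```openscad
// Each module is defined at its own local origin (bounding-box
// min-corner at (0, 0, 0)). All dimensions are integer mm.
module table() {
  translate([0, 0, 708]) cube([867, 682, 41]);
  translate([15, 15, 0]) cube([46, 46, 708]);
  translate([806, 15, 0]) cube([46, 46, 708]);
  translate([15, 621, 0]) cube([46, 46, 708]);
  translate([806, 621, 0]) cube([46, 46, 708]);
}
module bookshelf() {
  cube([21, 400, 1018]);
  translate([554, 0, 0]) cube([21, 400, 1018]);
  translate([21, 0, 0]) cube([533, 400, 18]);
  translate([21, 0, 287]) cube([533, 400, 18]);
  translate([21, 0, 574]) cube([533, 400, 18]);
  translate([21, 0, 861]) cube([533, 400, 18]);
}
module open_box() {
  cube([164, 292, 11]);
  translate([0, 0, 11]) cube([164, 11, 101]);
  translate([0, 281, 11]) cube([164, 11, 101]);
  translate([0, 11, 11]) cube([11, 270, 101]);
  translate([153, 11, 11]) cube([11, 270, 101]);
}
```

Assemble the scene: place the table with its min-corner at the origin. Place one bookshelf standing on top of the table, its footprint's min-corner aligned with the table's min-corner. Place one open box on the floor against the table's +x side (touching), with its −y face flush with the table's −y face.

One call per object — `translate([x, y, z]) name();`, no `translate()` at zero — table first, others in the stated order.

table();
translate([0, 0, 749]) bookshelf();
translate([867, 0, 0]) open_box();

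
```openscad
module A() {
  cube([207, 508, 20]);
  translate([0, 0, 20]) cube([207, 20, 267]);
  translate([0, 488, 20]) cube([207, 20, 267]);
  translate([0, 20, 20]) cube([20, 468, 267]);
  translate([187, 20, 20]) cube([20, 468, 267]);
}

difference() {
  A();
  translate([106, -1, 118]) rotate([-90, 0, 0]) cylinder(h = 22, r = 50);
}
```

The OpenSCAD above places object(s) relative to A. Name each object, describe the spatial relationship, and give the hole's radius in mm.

The subtracted cylinder has r = 50 mm.

A is an open box. The open box has a circular hole through its front wall. The hole's radius is 50 mm.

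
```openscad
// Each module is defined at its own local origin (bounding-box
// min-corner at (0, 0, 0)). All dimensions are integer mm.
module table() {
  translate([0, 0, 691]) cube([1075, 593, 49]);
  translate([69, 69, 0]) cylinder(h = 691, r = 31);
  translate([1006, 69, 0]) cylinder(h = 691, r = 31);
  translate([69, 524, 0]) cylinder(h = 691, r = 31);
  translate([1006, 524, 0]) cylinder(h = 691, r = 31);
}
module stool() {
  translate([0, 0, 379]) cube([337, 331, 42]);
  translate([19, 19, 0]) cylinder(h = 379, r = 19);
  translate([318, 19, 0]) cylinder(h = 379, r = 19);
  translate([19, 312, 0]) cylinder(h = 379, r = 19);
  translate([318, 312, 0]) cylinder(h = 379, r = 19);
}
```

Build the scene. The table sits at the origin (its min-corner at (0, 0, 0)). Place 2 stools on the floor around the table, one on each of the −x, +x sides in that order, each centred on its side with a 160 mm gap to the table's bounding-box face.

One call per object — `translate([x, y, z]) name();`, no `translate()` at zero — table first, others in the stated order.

table();
translate([-497, 131, 0]) stool();
translate([1235, 131, 0]) stool();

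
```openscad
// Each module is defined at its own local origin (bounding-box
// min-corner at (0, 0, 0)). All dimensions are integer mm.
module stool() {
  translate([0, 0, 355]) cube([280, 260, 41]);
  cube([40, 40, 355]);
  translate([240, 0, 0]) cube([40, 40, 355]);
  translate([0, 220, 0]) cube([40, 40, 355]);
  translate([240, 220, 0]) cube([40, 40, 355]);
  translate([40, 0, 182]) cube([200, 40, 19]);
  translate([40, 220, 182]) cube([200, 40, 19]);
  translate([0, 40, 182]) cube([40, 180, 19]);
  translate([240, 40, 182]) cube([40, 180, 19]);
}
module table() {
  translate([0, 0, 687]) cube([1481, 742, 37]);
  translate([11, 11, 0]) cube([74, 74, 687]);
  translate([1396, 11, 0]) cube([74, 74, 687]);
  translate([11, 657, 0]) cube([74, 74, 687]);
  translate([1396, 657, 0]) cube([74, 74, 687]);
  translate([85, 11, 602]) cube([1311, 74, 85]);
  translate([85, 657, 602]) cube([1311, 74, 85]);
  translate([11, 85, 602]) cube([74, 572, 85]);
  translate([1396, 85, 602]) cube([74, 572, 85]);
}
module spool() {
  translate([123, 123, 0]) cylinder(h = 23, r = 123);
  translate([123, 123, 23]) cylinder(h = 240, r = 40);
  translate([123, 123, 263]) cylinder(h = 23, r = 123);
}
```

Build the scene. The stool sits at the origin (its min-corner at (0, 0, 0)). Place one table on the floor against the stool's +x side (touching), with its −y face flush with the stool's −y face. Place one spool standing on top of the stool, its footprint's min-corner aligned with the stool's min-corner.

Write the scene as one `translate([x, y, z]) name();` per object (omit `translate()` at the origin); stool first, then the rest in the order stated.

stool();
translate([280, 0, 0]) table();
translate([0, 0, 396]) spool();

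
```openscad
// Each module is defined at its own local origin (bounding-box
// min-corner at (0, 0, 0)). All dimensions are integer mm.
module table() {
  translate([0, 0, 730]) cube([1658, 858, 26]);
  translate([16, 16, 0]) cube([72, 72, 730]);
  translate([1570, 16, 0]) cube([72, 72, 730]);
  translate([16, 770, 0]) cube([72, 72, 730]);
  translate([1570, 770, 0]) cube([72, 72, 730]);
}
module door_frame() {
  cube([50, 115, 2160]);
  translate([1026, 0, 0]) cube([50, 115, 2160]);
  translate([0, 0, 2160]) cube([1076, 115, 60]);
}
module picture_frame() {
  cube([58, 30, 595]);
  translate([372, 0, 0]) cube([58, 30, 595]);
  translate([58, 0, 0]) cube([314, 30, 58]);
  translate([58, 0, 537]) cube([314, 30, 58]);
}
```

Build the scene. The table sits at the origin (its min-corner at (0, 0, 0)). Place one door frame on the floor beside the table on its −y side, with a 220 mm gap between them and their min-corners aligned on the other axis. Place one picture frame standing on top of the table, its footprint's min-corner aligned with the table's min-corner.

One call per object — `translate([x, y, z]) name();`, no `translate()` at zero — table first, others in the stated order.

table();
translate([0, -335, 0]) door_frame();
translate([0, 0, 756]) picture_frame();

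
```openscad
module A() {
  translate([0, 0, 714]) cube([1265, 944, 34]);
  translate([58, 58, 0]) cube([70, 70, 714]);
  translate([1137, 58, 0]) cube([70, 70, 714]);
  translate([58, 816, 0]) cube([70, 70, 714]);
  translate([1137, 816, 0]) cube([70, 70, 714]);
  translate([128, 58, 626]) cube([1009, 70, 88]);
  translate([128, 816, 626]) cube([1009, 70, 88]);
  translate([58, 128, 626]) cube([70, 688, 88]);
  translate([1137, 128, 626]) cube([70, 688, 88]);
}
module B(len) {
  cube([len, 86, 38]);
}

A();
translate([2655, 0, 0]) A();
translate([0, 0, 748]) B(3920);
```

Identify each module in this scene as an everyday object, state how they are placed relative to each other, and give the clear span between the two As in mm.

A is a table. B is a beam. A beam spans the tops of two tables. The clear span between the two tables is 1390 mm.

Second table starts at x = 2655; first ends at x = 1265; clear span = 2655 − 1265 = 1390 mm.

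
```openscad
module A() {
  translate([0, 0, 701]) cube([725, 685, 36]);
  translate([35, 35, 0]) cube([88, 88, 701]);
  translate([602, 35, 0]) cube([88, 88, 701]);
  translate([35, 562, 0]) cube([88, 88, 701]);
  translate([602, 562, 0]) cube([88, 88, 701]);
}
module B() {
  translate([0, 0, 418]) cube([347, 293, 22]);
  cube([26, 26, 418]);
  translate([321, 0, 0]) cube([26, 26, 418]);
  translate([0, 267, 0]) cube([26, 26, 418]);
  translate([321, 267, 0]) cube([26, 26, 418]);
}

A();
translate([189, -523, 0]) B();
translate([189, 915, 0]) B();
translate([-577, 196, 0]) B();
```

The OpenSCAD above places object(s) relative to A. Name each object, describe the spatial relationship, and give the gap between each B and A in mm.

Each stool's nearest face is 230 mm from the table's bounding box.

A is a table. B is a stool. Three stools sit around the table at the −y, +y, −x sides. The gap between each stool and the table is 230 mm.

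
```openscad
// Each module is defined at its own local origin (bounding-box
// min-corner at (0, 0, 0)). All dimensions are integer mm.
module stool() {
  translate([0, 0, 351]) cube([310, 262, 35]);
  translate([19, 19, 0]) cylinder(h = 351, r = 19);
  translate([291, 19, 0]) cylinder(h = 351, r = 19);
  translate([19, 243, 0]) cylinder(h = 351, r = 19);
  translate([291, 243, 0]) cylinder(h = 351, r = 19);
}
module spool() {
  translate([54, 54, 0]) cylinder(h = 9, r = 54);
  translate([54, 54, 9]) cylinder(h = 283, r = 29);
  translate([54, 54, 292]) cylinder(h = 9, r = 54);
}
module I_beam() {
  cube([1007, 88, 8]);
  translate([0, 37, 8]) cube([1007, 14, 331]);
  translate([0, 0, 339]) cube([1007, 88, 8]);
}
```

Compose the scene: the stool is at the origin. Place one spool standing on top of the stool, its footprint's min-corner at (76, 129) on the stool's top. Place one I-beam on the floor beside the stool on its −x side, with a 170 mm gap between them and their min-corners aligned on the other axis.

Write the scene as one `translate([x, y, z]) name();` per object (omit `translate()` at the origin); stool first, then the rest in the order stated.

stool();
translate([76, 129, 386]) spool();
translate([-1177, 0, 0]) I_beam();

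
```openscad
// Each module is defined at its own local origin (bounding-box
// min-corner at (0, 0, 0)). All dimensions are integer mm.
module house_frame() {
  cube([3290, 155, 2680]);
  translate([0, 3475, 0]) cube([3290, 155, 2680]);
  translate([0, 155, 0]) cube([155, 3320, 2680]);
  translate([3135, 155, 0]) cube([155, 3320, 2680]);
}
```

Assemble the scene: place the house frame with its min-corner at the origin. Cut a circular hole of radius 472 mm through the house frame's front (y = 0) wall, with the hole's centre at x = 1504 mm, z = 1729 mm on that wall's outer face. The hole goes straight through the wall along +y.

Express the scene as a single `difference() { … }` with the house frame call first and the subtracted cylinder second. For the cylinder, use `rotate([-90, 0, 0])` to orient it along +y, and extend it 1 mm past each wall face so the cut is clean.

difference() {
  house_frame();
  translate([1504, -1, 1729]) rotate([-90, 0, 0]) cylinder(h = 157, r = 472);
}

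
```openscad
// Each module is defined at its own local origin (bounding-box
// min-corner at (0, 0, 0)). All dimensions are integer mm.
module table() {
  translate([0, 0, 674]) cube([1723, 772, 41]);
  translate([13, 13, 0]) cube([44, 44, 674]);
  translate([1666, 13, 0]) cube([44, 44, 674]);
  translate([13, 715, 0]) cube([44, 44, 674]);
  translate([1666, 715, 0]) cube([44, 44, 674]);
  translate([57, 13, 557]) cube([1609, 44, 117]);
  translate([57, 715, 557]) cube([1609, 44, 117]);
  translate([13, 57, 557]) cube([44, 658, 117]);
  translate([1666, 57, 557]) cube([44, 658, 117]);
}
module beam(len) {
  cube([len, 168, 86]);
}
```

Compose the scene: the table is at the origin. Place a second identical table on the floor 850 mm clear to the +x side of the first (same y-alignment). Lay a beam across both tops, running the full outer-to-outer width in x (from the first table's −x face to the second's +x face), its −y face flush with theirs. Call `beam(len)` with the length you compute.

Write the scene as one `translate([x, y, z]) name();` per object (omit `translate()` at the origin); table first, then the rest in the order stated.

table();
translate([2573, 0, 0]) table();
translate([0, 0, 715]) beam(4296);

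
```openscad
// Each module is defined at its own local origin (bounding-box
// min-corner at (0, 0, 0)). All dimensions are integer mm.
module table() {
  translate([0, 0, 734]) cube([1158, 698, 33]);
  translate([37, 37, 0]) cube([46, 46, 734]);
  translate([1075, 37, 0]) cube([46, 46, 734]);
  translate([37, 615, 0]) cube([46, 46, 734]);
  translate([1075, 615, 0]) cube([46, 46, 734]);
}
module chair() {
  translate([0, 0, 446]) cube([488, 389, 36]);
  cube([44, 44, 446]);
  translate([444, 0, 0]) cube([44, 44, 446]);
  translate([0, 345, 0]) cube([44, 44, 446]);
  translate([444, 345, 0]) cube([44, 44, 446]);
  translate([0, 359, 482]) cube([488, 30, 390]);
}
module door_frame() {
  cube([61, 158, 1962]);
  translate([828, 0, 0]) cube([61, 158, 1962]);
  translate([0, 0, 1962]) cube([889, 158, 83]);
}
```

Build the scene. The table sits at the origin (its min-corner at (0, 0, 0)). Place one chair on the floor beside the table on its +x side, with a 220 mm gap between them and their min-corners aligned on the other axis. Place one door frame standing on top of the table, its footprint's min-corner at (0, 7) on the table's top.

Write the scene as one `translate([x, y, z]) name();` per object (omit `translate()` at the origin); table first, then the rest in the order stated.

table();
translate([1378, 0, 0]) chair();
translate([0, 7, 767]) door_frame();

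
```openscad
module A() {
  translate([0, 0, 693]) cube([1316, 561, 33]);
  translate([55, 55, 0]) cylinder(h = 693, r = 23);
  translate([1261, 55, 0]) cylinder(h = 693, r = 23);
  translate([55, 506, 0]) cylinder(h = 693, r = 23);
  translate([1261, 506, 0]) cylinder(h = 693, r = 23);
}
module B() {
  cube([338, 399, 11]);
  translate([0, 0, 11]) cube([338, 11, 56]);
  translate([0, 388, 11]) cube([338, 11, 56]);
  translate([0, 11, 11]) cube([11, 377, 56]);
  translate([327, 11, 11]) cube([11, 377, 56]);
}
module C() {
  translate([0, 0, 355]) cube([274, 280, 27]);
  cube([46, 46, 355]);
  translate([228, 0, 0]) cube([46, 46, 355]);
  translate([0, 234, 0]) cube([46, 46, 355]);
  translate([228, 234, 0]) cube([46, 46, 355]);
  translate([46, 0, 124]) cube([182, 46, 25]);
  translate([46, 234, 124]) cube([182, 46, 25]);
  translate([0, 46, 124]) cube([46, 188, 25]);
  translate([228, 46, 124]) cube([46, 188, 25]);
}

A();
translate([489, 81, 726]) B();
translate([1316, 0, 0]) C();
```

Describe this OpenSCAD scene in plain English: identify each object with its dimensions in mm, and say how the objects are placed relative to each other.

A is a table: top 1316 mm (x) × 561 mm (y), 33 mm thick, upper face at z = 726 mm, on four round legs of 46 mm diameter, each leg's bounding box inset 32 mm from the nearest pair of top edges, running from z = 0 to the bottom of the top.

B is an open storage box with external size 338×399×67 mm and wall thickness 11 mm (the base is also 11 mm thick). The base covers the whole footprint; the four walls stand on the base, with the y-facing walls full-width and the x-facing walls fitting between their inner faces.

C is a simple wooden stool: a rectangular seat 274 mm (x) by 280 mm (y), 27 mm thick, top face at z = 382 mm, on four square legs, each 46×46 mm in cross-section. The legs rest on z = 0, each flush with a corner of the seat. Four stretchers, 46 mm wide and 25 mm tall, connect adjacent legs with their undersides at z = 124 mm, each running between the inner faces of the legs it joins and aligned with the legs' outer faces on the other axis.

The open box is on top of the table, centred. The stool is against the table's +x side, with their −y faces flush.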